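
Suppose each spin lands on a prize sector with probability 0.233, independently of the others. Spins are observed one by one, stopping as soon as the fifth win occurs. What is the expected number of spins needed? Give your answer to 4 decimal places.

Y = total spins until the fifth success; negative binomial with r=5, p=0.233.
E[Y] = r / p = 5 / 0.233 = 21.459227

21.4592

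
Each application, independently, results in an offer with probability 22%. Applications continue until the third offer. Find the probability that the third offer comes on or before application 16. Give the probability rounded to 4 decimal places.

Finishing within 16 applications ⇔ at least 3 successes in the first 16. With X ~ Binomial(16, 0.22), P(Y ≤ 16) = 1 − P(X ≤ 2).
  k=0: C(16,0)·0.22^0·0.78^16 = 0.018772
  k=1: C(16,1)·0.22^1·0.78^15 = 0.084715
  k=2: C(16,2)·0.22^2·0.78^14 = 0.179205
1 − 0.282693 = 0.717307

0.7173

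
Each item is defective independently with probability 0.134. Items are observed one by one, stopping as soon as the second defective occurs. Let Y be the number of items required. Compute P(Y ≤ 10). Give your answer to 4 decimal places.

Finishing within 10 items ⇔ at least 2 successes in the first 10. With X ~ Binomial(10, 0.134), P(Y ≤ 10) = 1 − P(X ≤ 1).
  k=0: C(10,0)·0.134^0·0.866^10 = 0.237235
  k=1: C(10,1)·0.134^1·0.866^9 = 0.367084
1 − 0.604319 = 0.395681

0.3957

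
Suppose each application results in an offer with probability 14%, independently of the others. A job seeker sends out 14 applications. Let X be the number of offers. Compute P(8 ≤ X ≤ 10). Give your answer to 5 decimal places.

X ~ Binomial(14, 0.14); P(8 ≤ X ≤ 10) = Σ C(14,k) p^k (1−p)^(14−k) over k:
  k=8: C(14,8)·0.14^8·0.86^6 = 0.0001793
  k=9: C(14,9)·0.14^9·0.86^5 = 0.0000195
  k=10: C(14,10)·0.14^10·0.86^4 = 0.0000016
Total = 0.0002003

0.00020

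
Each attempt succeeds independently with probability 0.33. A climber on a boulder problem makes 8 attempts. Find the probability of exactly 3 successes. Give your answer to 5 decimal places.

X ~ Binomial(n=8, p=0.33).
P(X=3) = C(8,3) · p^3 · (1−p)^5
= 56 · 0.035937 · 0.13501 = 0.2717089

0.27171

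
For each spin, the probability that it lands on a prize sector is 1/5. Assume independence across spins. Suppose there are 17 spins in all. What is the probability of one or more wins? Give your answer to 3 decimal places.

0.977

P(at least one) = 1 − P(none) = 1 − (1 − 0.20)^17
= 1 − 0.02252 = 0.97748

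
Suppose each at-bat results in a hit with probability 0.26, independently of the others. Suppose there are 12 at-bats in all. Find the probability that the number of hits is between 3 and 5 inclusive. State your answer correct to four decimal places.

X ~ Binomial(12, 0.26); P(3 ≤ X ≤ 5) = Σ C(12,k) p^k (1−p)^(12−k) over k:
  k=3: C(12,3)·0.26^3·0.74^9 = 0.257293
  k=4: C(12,4)·0.26^4·0.74^8 = 0.203401
  k=5: C(12,5)·0.26^5·0.74^7 = 0.114344
Total = 0.575038

0.5750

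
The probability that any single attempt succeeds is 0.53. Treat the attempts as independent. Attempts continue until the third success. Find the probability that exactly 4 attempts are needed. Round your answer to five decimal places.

Y = trial on which the third success occurs; negative binomial, r=3, p=0.53.
P(Y=4) = C(3,2) · p^3 · (1−p)^1
= 3 · 0.14888 · 0.47 = 0.2099166

0.20992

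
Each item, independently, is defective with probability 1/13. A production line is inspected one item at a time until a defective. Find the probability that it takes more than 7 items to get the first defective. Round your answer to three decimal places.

Y = number of items to the first success; geometric, p = 0.076923.
P(Y > 7) = P(first 7 all fail) = (1−p)^7 = 0.57104

0.571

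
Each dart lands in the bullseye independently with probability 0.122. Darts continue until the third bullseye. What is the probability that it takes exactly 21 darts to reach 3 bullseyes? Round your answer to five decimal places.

0.03317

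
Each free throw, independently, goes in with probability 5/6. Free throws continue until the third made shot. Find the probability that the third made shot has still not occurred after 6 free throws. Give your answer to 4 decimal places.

0.0087

Needing more than 6 free throws ⇔ fewer than 3 successes in the first 6. With X ~ Binomial(6, 0.833333), P(Y > 6) = P(X ≤ 2).
  k=0: C(6,0)·0.833333^0·0.166667^6 = 0.000021
  k=1: C(6,1)·0.833333^1·0.166667^5 = 0.000643
  k=2: C(6,2)·0.833333^2·0.166667^4 = 0.008038
P(X ≤ 2) = 0.008702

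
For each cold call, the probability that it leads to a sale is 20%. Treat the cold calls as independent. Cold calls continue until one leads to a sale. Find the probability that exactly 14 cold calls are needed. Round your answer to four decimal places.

Geometric (trials to first success), p = 0.20.
P(Y = 14) = (1−p)^13 · p = 0.054976 · 0.20 = 0.010995

0.0110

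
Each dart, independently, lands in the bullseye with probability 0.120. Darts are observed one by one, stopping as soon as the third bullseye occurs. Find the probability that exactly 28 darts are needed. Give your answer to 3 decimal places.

0.025

Y = trial on which the third success occurs; negative binomial, r=3, p=0.12.
P(Y=28) = C(27,2) · p^3 · (1−p)^25
= 351 · 0.001728 · 0.040932 = 0.02483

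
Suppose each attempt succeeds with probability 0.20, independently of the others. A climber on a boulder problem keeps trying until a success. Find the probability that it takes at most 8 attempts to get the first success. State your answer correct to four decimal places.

0.8322

Y = number of attempts to the first success; geometric, p = 0.20.
P(Y ≤ 8) = 1 − (1−p)^8 = 1 − 0.167772 = 0.832228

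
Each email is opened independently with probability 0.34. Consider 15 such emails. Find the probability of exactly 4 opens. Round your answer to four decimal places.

X ~ Binomial(n=15, p=0.34).
P(X=4) = C(15,4) · p^4 · (1−p)^11
= 1365 · 0.013363 · 0.010351 = 0.188813

0.1888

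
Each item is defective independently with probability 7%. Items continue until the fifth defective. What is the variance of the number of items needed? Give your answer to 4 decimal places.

Y = total items until the fifth success; negative binomial with r=5, p=0.07.
Var(Y) = r(1−p)/p² = 5·0.93 / 0.07² = 948.979592

948.9796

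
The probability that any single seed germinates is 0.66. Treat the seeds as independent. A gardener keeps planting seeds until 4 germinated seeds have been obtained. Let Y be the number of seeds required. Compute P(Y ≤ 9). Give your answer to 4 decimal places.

0.9533

Finishing within 9 seeds ⇔ at least 4 successes in the first 9. With X ~ Binomial(9, 0.66), P(Y ≤ 9) = 1 − P(X ≤ 3).
  k=0: C(9,0)·0.66^0·0.34^9 = 0.000061
  k=1: C(9,1)·0.66^1·0.34^8 = 0.001061
  k=2: C(9,2)·0.66^2·0.34^7 = 0.008237
  k=3: C(9,3)·0.66^3·0.34^6 = 0.037307
1 − 0.046664 = 0.953336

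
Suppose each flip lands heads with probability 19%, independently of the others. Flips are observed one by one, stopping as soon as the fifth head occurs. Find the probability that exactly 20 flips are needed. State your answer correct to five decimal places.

Y = trial on which the fifth success occurs; negative binomial, r=5, p=0.19.
P(Y=20) = C(19,4) · p^5 · (1−p)^15
= 3876 · 0.00024761 · 0.042391 = 0.0406843

0.04068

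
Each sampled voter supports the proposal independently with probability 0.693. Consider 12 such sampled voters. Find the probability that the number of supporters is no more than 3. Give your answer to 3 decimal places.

X ~ Binomial(12, 0.693); P(X ≤ 3) = Σ C(12,k) p^k (1−p)^(12−k) over k:
  k=0: C(12,0)·0.693^0·0.307^12 = 0.00000
  k=1: C(12,1)·0.693^1·0.307^11 = 0.00002
  k=2: C(12,2)·0.693^2·0.307^10 = 0.00024
  k=3: C(12,3)·0.693^3·0.307^9 = 0.00177
Total = 0.00203

0.002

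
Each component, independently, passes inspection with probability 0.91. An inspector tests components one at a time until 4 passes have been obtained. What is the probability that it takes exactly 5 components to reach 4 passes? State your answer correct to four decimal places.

0.2469

Y = trial on which the fourth success occurs; negative binomial, r=4, p=0.91.
P(Y=5) = C(4,3) · p^4 · (1−p)^1
= 4 · 0.68575 · 0.09 = 0.246870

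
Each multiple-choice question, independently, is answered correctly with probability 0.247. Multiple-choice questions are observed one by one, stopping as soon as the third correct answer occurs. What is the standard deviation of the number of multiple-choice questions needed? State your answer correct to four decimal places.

6.0850

Y = total multiple-choice questions until the third success; negative binomial with r=3, p=0.247.
SD(Y) = √[r(1−p)/p²] = √(37.027324) = 6.085008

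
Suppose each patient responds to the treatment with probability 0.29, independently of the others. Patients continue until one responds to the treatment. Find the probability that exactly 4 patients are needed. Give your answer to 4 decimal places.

0.1038

Geometric (trials to first success), p = 0.29.
P(Y = 4) = (1−p)^3 · p = 0.35791 · 0.29 = 0.103794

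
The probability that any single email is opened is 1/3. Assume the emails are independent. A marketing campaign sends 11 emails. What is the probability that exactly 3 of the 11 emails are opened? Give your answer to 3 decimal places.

0.238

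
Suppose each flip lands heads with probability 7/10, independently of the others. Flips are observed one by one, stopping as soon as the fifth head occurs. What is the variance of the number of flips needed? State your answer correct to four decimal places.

3.0612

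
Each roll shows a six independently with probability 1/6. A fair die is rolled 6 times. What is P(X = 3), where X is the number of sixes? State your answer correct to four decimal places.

0.0536

X ~ Binomial(n=6, p=0.166667).
P(X=3) = C(6,3) · p^3 · (1−p)^3
= 20 · 0.0046296 · 0.5787 = 0.053584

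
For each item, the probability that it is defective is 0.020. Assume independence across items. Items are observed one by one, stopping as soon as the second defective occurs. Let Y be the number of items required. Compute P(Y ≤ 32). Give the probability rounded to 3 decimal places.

Finishing within 32 items ⇔ at least 2 successes in the first 32. With X ~ Binomial(32, 0.02), P(Y ≤ 32) = 1 − P(X ≤ 1).
  k=0: C(32,0)·0.02^0·0.98^32 = 0.52388
  k=1: C(32,1)·0.02^1·0.98^31 = 0.34213
1 − 0.86601 = 0.13399

0.134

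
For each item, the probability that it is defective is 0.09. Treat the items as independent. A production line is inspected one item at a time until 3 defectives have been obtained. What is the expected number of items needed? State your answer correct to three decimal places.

Y = total items until the third success; negative binomial with r=3, p=0.09.
E[Y] = r / p = 3 / 0.09 = 33.33333

33.333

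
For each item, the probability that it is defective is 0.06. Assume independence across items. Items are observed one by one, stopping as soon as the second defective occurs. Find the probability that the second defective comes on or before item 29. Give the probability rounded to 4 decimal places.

0.5261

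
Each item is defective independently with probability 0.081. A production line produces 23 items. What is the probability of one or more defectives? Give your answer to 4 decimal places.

P(at least one) = 1 − P(none) = 1 − (1 − 0.081)^23
= 1 − 0.143303 = 0.856697

0.8567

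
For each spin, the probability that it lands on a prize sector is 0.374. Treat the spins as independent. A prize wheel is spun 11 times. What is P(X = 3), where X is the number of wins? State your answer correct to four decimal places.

0.2036

X ~ Binomial(n=11, p=0.374).
P(X=3) = C(11,3) · p^3 · (1−p)^8
= 165 · 0.052314 · 0.023583 = 0.203560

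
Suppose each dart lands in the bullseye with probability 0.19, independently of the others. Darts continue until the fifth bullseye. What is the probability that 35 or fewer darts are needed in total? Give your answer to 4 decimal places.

Finishing within 35 darts ⇔ at least 5 successes in the first 35. With X ~ Binomial(35, 0.19), P(Y ≤ 35) = 1 − P(X ≤ 4).
  k=0: C(35,0)·0.19^0·0.81^35 = 0.000627
  k=1: C(35,1)·0.19^1·0.81^34 = 0.005144
  k=2: C(35,2)·0.19^2·0.81^33 = 0.020513
  k=3: C(35,3)·0.19^3·0.81^32 = 0.052929
  k=4: C(35,4)·0.19^4·0.81^31 = 0.099323
1 − 0.178535 = 0.821465

0.8215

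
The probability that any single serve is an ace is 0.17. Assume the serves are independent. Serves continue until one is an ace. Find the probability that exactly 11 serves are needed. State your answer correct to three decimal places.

Geometric (trials to first success), p = 0.17.
P(Y = 11) = (1−p)^10 · p = 0.15516 · 0.17 = 0.02638

0.026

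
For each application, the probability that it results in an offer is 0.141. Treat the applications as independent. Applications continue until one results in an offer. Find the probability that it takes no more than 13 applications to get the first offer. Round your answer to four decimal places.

0.8614

Y = number of applications to the first success; geometric, p = 0.141.
P(Y ≤ 13) = 1 − (1−p)^13 = 1 − 0.138647 = 0.861353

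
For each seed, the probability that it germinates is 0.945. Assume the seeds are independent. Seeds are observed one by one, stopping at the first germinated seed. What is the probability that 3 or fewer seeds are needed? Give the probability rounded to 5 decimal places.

Y = number of seeds to the first success; geometric, p = 0.945.
P(Y ≤ 3) = 1 − (1−p)^3 = 1 − 0.0001664 = 0.9998336

0.99983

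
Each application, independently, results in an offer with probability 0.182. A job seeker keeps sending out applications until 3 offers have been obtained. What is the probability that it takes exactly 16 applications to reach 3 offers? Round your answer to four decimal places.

0.0465

Y = trial on which the third success occurs; negative binomial, r=3, p=0.182.
P(Y=16) = C(15,2) · p^3 · (1−p)^13
= 105 · 0.0060286 · 0.073416 = 0.046473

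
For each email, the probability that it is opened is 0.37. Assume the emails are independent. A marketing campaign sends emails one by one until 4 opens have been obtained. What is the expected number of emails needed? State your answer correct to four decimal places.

Y = total emails until the fourth success; negative binomial with r=4, p=0.37.
E[Y] = r / p = 4 / 0.37 = 10.810811

10.8108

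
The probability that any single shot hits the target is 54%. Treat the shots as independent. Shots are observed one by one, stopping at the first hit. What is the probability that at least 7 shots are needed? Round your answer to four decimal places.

Y = number of shots to the first success; geometric, p = 0.54.
P(Y > 6) = P(first 6 all fail) = (1−p)^6 = 0.009474

0.0095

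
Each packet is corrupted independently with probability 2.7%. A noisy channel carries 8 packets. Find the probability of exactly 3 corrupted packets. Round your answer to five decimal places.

0.00096

X ~ Binomial(n=8, p=0.027).
P(X=3) = C(8,3) · p^3 · (1−p)^5
= 56 · 1.9683e-05 · 0.8721 = 0.0009613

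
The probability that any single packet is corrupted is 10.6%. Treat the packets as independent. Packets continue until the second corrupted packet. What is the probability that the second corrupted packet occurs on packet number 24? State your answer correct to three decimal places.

0.022

Y = trial on which the second success occurs; negative binomial, r=2, p=0.106.
P(Y=24) = C(23,1) · p^2 · (1−p)^22
= 23 · 0.011236 · 0.085001 = 0.02197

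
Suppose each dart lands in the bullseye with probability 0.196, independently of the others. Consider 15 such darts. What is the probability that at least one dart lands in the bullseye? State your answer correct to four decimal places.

0.9621

P(at least one) = 1 − P(none) = 1 − (1 − 0.196)^15
= 1 − 0.037918 = 0.962082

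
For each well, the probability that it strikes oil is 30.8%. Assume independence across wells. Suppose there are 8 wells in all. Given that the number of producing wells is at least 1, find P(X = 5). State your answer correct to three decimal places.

0.054

X ~ Binomial(8, 0.308). Want P(X=5 | X≥1) = P(X=5) / P(X≥1).
P(X=5) = C(8,5)·0.308^5·0.692^3 = 0.05144
P(X≥1) = 1 − 0.05258 = 0.94742
Ratio = 0.05144 / 0.94742 = 0.05429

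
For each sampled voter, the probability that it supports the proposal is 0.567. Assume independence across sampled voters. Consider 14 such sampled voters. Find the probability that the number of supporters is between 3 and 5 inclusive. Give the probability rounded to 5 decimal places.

0.09340

X ~ Binomial(14, 0.567); P(3 ≤ X ≤ 5) = Σ C(14,k) p^k (1−p)^(14−k) over k:
  k=3: C(14,3)·0.567^3·0.433^11 = 0.0066561
  k=4: C(14,4)·0.567^4·0.433^10 = 0.0239687
  k=5: C(14,5)·0.567^5·0.433^9 = 0.0627726
Total = 0.0933975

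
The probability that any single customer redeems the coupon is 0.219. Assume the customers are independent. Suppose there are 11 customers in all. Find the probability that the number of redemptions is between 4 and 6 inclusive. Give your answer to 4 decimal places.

0.2022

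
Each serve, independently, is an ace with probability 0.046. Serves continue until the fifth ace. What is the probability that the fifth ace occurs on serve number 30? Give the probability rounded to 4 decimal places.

0.0015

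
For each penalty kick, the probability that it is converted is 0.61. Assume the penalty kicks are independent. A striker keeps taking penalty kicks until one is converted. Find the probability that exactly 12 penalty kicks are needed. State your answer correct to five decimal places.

Geometric (trials to first success), p = 0.61.
P(Y = 12) = (1−p)^11 · p = 3.1748e-05 · 0.61 = 0.0000194

0.00002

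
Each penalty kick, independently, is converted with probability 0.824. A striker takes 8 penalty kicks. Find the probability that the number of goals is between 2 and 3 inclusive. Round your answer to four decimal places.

0.0059

X ~ Binomial(8, 0.824); P(2 ≤ X ≤ 3) = Σ C(8,k) p^k (1−p)^(8−k) over k:
  k=2: C(8,2)·0.824^2·0.176^6 = 0.000565
  k=3: C(8,3)·0.824^3·0.176^5 = 0.005291
Total = 0.005856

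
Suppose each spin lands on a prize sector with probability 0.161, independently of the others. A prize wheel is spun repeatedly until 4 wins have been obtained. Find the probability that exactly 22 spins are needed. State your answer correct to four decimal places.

0.0379

Y = trial on which the fourth success occurs; negative binomial, r=4, p=0.161.
P(Y=22) = C(21,3) · p^4 · (1−p)^18
= 1330 · 0.0006719 · 0.042434 = 0.037920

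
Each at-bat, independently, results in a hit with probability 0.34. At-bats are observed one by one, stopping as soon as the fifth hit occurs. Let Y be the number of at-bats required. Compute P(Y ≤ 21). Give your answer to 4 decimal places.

0.8911

Finishing within 21 at-bats ⇔ at least 5 successes in the first 21. With X ~ Binomial(21, 0.34), P(Y ≤ 21) = 1 − P(X ≤ 4).
  k=0: C(21,0)·0.34^0·0.66^21 = 0.000162
  k=1: C(21,1)·0.34^1·0.66^20 = 0.001756
  k=2: C(21,2)·0.34^2·0.66^19 = 0.009047
  k=3: C(21,3)·0.34^3·0.66^18 = 0.029517
  k=4: C(21,4)·0.34^4·0.66^17 = 0.068427
1 − 0.108910 = 0.891090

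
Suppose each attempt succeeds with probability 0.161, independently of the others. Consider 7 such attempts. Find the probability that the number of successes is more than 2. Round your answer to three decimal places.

0.088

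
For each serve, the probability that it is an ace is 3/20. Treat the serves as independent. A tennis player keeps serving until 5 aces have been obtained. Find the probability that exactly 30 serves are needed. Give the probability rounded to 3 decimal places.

0.031

Y = trial on which the fifth success occurs; negative binomial, r=5, p=0.15.
P(Y=30) = C(29,4) · p^5 · (1−p)^25
= 23751 · 7.5937e-05 · 0.017198 = 0.03102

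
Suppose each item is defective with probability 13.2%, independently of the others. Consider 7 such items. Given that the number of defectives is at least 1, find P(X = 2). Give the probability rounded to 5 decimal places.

0.28673

X ~ Binomial(7, 0.132). Want P(X=2 | X≥1) = P(X=2) / P(X≥1).
P(X=2) = C(7,2)·0.132^2·0.868^5 = 0.1802876
P(X≥1) = 1 − 0.3712257 = 0.6287743
Ratio = 0.1802876 / 0.6287743 = 0.2867286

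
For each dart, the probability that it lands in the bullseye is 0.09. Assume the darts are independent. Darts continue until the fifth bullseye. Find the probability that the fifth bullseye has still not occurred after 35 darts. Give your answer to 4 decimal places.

0.7968

Needing more than 35 darts ⇔ fewer than 5 successes in the first 35. With X ~ Binomial(35, 0.09), P(Y > 35) = P(X ≤ 4).
  k=0: C(35,0)·0.09^0·0.91^35 = 0.036851
  k=1: C(35,1)·0.09^1·0.91^34 = 0.127561
  k=2: C(35,2)·0.09^2·0.91^33 = 0.214471
  k=3: C(35,3)·0.09^3·0.91^32 = 0.233325
  k=4: C(35,4)·0.09^4·0.91^31 = 0.184609
P(X ≤ 4) = 0.796817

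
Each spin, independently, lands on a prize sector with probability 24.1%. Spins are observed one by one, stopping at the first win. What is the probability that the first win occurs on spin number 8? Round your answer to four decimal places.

0.0350

Geometric (trials to first success), p = 0.241.
P(Y = 8) = (1−p)^7 · p = 0.14511 · 0.241 = 0.034971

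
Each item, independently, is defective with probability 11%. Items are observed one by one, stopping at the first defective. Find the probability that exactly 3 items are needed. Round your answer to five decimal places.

0.08713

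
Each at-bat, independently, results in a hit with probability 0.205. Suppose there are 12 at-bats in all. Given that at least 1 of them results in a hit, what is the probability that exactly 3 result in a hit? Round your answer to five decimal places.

0.25680

X ~ Binomial(12, 0.205). Want P(X=3 | X≥1) = P(X=3) / P(X≥1).
P(X=3) = C(12,3)·0.205^3·0.795^9 = 0.2404299
P(X≥1) = 1 − 0.0637390 = 0.9362610
Ratio = 0.2404299 / 0.9362610 = 0.2567979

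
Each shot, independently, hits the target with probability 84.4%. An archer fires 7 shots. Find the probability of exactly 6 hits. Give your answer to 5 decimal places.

0.39471

X ~ Binomial(n=7, p=0.844).
P(X=6) = C(7,6) · p^6 · (1−p)^1
= 7 · 0.36146 · 0.156 = 0.3947093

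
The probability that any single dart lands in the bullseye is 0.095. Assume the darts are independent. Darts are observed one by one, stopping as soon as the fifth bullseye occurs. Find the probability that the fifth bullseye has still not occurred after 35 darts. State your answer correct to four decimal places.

Needing more than 35 darts ⇔ fewer than 5 successes in the first 35. With X ~ Binomial(35, 0.095), P(Y > 35) = P(X ≤ 4).
  k=0: C(35,0)·0.095^0·0.905^35 = 0.030388
  k=1: C(35,1)·0.095^1·0.905^34 = 0.111646
  k=2: C(35,2)·0.095^2·0.905^33 = 0.199236
  k=3: C(35,3)·0.095^3·0.905^32 = 0.230057
  k=4: C(35,4)·0.095^4·0.905^31 = 0.193197
P(X ≤ 4) = 0.764523

0.7645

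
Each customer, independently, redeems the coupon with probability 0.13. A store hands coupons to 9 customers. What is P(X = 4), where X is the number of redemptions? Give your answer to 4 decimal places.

0.0179

X ~ Binomial(n=9, p=0.13).
P(X=4) = C(9,4) · p^4 · (1−p)^5
= 126 · 0.00028561 · 0.49842 = 0.017937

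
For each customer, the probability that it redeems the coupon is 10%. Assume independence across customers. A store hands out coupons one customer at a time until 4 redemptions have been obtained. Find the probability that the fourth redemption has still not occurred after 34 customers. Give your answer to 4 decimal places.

Needing more than 34 customers ⇔ fewer than 4 successes in the first 34. With X ~ Binomial(34, 0.10), P(Y > 34) = P(X ≤ 3).
  k=0: C(34,0)·0.10^0·0.90^34 = 0.027813
  k=1: C(34,1)·0.10^1·0.90^33 = 0.105071
  k=2: C(34,2)·0.10^2·0.90^32 = 0.192630
  k=3: C(34,3)·0.10^3·0.90^31 = 0.228302
P(X ≤ 3) = 0.553815

0.5538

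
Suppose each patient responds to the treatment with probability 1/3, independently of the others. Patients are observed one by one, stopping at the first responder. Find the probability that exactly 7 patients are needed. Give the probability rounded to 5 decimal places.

Geometric (trials to first success), p = 0.333333.
P(Y = 7) = (1−p)^6 · p = 0.087791 · 0.333333 = 0.0292638

0.02926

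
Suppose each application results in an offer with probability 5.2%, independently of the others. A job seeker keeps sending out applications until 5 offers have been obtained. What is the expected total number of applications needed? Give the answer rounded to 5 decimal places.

96.15385

Y = total applications until the fifth success; negative binomial with r=5, p=0.052.
E[Y] = r / p = 5 / 0.052 = 96.1538462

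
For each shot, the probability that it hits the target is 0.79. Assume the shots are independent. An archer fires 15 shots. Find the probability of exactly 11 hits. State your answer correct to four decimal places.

0.1986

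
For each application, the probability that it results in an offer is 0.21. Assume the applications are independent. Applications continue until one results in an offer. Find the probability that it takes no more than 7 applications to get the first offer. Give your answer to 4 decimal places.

0.8080

Y = number of applications to the first success; geometric, p = 0.21.
P(Y ≤ 7) = 1 − (1−p)^7 = 1 − 0.192039 = 0.807961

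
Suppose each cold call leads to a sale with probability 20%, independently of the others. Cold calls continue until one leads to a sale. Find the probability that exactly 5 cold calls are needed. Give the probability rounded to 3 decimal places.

0.082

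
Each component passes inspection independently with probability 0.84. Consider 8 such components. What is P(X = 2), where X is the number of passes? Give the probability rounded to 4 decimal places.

X ~ Binomial(n=8, p=0.84).
P(X=2) = C(8,2) · p^2 · (1−p)^6
= 28 · 0.7056 · 1.6777e-05 = 0.000331

0.0003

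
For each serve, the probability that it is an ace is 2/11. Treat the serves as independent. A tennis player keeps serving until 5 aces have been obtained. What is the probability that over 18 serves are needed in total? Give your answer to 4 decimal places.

Needing more than 18 serves ⇔ fewer than 5 successes in the first 18. With X ~ Binomial(18, 0.181818), P(Y > 18) = P(X ≤ 4).
  k=0: C(18,0)·0.181818^0·0.818182^18 = 0.026996
  k=1: C(18,1)·0.181818^1·0.818182^17 = 0.107983
  k=2: C(18,2)·0.181818^2·0.818182^16 = 0.203969
  k=3: C(18,3)·0.181818^3·0.818182^15 = 0.241741
  k=4: C(18,4)·0.181818^4·0.818182^14 = 0.201450
P(X ≤ 4) = 0.782139

0.7821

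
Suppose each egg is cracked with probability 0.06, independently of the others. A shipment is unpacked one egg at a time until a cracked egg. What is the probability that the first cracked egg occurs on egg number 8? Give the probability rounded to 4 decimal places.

0.0389

Geometric (trials to first success), p = 0.06.
P(Y = 8) = (1−p)^7 · p = 0.64848 · 0.06 = 0.038909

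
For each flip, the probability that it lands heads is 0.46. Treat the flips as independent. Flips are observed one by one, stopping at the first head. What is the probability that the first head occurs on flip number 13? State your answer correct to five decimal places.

0.00028

Geometric (trials to first success), p = 0.46.
P(Y = 13) = (1−p)^12 · p = 0.00061479 · 0.46 = 0.0002828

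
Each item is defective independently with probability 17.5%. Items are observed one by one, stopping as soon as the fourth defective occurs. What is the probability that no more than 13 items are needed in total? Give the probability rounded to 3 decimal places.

Finishing within 13 items ⇔ at least 4 successes in the first 13. With X ~ Binomial(13, 0.175), P(Y ≤ 13) = 1 − P(X ≤ 3).
  k=0: C(13,0)·0.175^0·0.825^13 = 0.08202
  k=1: C(13,1)·0.175^1·0.825^12 = 0.22617
  k=2: C(13,2)·0.175^2·0.825^11 = 0.28785
  k=3: C(13,3)·0.175^3·0.825^10 = 0.22388
1 − 0.81991 = 0.18009

0.180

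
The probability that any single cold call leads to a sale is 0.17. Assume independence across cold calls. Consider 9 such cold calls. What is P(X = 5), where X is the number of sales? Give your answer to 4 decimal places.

0.0085

X ~ Binomial(n=9, p=0.17).
P(X=5) = C(9,5) · p^5 · (1−p)^4
= 126 · 0.00014199 · 0.47458 = 0.008490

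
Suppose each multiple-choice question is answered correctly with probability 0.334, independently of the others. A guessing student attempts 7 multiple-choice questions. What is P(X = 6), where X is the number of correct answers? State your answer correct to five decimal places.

0.00647

X ~ Binomial(n=7, p=0.334).
P(X=6) = C(7,6) · p^6 · (1−p)^1
= 7 · 0.0013883 · 0.666 = 0.0064722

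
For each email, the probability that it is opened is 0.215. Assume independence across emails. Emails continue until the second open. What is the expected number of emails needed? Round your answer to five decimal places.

9.30233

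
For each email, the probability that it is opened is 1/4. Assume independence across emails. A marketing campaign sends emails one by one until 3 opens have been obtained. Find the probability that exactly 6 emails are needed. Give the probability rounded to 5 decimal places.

0.06592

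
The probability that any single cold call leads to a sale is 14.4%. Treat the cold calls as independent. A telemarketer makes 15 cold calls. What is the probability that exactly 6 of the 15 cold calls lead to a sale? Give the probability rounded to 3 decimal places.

X ~ Binomial(n=15, p=0.144).
P(X=6) = C(15,6) · p^6 · (1−p)^9
= 5005 · 8.9161e-06 · 0.24675 = 0.01101

0.011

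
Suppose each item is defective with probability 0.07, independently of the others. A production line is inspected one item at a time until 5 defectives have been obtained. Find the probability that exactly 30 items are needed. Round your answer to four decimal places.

0.0065

Y = trial on which the fifth success occurs; negative binomial, r=5, p=0.07.
P(Y=30) = C(29,4) · p^5 · (1−p)^25
= 23751 · 1.6807e-06 · 0.16296 = 0.006505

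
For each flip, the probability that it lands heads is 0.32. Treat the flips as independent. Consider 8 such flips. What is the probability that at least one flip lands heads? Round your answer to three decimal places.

0.954

P(at least one) = 1 − P(none) = 1 − (1 − 0.32)^8
= 1 − 0.04572 = 0.95428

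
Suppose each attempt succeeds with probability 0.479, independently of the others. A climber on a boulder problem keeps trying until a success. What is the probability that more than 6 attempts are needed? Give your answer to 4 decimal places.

0.0200

Y = number of attempts to the first success; geometric, p = 0.479.
P(Y > 6) = P(first 6 all fail) = (1−p)^6 = 0.020000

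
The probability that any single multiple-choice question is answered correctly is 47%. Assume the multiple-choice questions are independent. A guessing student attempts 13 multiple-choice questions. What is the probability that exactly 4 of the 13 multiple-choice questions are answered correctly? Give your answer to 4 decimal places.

0.1151

X ~ Binomial(n=13, p=0.47).
P(X=4) = C(13,4) · p^4 · (1−p)^9
= 715 · 0.048797 · 0.0032998 = 0.115128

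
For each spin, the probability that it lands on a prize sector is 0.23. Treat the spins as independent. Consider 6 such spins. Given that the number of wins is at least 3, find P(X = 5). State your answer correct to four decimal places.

X ~ Binomial(6, 0.23). Want P(X=5 | X≥3) = P(X=5) / P(X≥3).
P(X=5) = C(6,5)·0.23^5·0.77^1 = 0.002974
P(X≥3) = 1 − 0.208422 − 0.373536 − 0.278939 = 0.139102
Ratio = 0.002974 / 0.139102 = 0.021377

0.0214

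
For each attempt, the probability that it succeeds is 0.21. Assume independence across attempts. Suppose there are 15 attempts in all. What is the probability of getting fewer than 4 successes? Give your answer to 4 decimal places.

0.6105

X ~ Binomial(15, 0.21); P(X ≤ 3) = Σ C(15,k) p^k (1−p)^(15−k) over k:
  k=0: C(15,0)·0.21^0·0.79^15 = 0.029134
  k=1: C(15,1)·0.21^1·0.79^14 = 0.116169
  k=2: C(15,2)·0.21^2·0.79^13 = 0.216162
  k=3: C(15,3)·0.21^3·0.79^12 = 0.248997
Total = 0.610463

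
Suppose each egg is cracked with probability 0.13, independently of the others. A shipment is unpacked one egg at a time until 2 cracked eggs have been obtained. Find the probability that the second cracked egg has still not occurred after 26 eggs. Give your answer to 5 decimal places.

Needing more than 26 eggs ⇔ fewer than 2 successes in the first 26. With X ~ Binomial(26, 0.13), P(Y > 26) = P(X ≤ 1).
  k=0: C(26,0)·0.13^0·0.87^26 = 0.0267609
  k=1: C(26,1)·0.13^1·0.87^25 = 0.1039676
P(X ≤ 1) = 0.1307285

0.13073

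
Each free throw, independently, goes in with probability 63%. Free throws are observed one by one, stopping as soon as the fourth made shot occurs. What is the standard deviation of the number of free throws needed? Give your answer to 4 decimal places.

Y = total free throws until the fourth success; negative binomial with r=4, p=0.63.
SD(Y) = √[r(1−p)/p²] = √(3.728899) = 1.931036

1.9310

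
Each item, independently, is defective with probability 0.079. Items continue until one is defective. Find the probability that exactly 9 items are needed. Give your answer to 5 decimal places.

Geometric (trials to first success), p = 0.079.
P(Y = 9) = (1−p)^8 · p = 0.5177 · 0.079 = 0.0408982

0.04090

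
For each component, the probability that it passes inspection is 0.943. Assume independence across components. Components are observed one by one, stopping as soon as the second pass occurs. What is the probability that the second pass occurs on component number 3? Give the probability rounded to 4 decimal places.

0.1014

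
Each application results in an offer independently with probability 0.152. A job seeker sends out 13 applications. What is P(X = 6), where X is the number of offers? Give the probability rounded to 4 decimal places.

X ~ Binomial(n=13, p=0.152).
P(X=6) = C(13,6) · p^6 · (1−p)^7
= 1716 · 1.2333e-05 · 0.31533 = 0.006673

0.0067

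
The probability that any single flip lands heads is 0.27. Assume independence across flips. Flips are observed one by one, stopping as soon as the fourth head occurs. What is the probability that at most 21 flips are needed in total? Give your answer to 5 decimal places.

Finishing within 21 flips ⇔ at least 4 successes in the first 21. With X ~ Binomial(21, 0.27), P(Y ≤ 21) = 1 − P(X ≤ 3).
  k=0: C(21,0)·0.27^0·0.73^21 = 0.0013483
  k=1: C(21,1)·0.27^1·0.73^20 = 0.0104723
  k=2: C(21,2)·0.27^2·0.73^19 = 0.0387330
  k=3: C(21,3)·0.27^3·0.73^18 = 0.0907307
1 − 0.1412843 = 0.8587157

0.85872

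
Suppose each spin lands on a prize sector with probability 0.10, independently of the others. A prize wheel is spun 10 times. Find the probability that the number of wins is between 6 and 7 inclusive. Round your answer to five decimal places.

X ~ Binomial(10, 0.10); P(6 ≤ X ≤ 7) = Σ C(10,k) p^k (1−p)^(10−k) over k:
  k=6: C(10,6)·0.10^6·0.90^4 = 0.0001378
  k=7: C(10,7)·0.10^7·0.90^3 = 0.0000087
Total = 0.0001465

0.00015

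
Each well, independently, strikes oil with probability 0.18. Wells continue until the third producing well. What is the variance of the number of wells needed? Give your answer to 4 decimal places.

75.9259

Y = total wells until the third success; negative binomial with r=3, p=0.18.
Var(Y) = r(1−p)/p² = 3·0.82 / 0.18² = 75.925926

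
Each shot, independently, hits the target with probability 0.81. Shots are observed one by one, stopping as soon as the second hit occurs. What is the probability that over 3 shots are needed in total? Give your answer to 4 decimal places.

0.0946

Needing more than 3 shots ⇔ fewer than 2 successes in the first 3. With X ~ Binomial(3, 0.81), P(Y > 3) = P(X ≤ 1).
  k=0: C(3,0)·0.81^0·0.19^3 = 0.006859
  k=1: C(3,1)·0.81^1·0.19^2 = 0.087723
P(X ≤ 1) = 0.094582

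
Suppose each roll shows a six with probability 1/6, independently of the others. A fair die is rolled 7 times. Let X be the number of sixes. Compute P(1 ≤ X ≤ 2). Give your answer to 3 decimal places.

X ~ Binomial(7, 0.166667); P(1 ≤ X ≤ 2) = Σ C(7,k) p^k (1−p)^(7−k) over k:
  k=1: C(7,1)·0.166667^1·0.833333^6 = 0.39071
  k=2: C(7,2)·0.166667^2·0.833333^5 = 0.23443
Total = 0.62514

0.625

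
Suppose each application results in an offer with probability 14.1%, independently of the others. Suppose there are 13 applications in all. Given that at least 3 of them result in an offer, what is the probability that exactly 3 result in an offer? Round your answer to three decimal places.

0.640

X ~ Binomial(13, 0.141). Want P(X=3 | X≥3) = P(X=3) / P(X≥3).
P(X=3) = C(13,3)·0.141^3·0.859^10 = 0.17537
P(X≥3) = 1 − 0.13865 − 0.29586 − 0.29138 = 0.27412
Ratio = 0.17537 / 0.27412 = 0.63976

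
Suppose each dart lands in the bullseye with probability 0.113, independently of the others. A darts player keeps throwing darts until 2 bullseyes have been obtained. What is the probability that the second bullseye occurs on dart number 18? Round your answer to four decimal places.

0.0319

Y = trial on which the second success occurs; negative binomial, r=2, p=0.113.
P(Y=18) = C(17,1) · p^2 · (1−p)^16
= 17 · 0.012769 · 0.14682 = 0.031870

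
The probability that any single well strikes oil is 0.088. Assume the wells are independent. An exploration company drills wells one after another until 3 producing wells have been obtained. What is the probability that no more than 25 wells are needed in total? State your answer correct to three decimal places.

Finishing within 25 wells ⇔ at least 3 successes in the first 25. With X ~ Binomial(25, 0.088), P(Y ≤ 25) = 1 − P(X ≤ 2).
  k=0: C(25,0)·0.088^0·0.912^25 = 0.09997
  k=1: C(25,1)·0.088^1·0.912^24 = 0.24116
  k=2: C(25,2)·0.088^2·0.912^23 = 0.27923
1 − 0.62036 = 0.37964

0.380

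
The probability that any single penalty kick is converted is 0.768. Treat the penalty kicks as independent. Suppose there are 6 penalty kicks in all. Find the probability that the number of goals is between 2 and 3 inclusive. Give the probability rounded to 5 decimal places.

X ~ Binomial(6, 0.768); P(2 ≤ X ≤ 3) = Σ C(6,k) p^k (1−p)^(6−k) over k:
  k=2: C(6,2)·0.768^2·0.232^4 = 0.0256310
  k=3: C(6,3)·0.768^3·0.232^3 = 0.1131300
Total = 0.1387610

0.13876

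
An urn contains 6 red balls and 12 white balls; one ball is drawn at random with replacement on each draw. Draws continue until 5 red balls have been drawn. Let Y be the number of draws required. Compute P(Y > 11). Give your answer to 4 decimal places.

Needing more than 11 draws ⇔ fewer than 5 successes in the first 11. With X ~ Binomial(11, 0.333333), P(Y > 11) = P(X ≤ 4).
  k=0: C(11,0)·0.333333^0·0.666667^11 = 0.011561
  k=1: C(11,1)·0.333333^1·0.666667^10 = 0.063586
  k=2: C(11,2)·0.333333^2·0.666667^9 = 0.158964
  k=3: C(11,3)·0.333333^3·0.666667^8 = 0.238446
  k=4: C(11,4)·0.333333^4·0.666667^7 = 0.238446
P(X ≤ 4) = 0.711003

0.7110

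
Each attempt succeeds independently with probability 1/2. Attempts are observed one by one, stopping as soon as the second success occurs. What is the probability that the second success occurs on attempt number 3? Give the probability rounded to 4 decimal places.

0.2500

Y = trial on which the second success occurs; negative binomial, r=2, p=0.50.
P(Y=3) = C(2,1) · p^2 · (1−p)^1
= 2 · 0.25 · 0.5 = 0.250000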